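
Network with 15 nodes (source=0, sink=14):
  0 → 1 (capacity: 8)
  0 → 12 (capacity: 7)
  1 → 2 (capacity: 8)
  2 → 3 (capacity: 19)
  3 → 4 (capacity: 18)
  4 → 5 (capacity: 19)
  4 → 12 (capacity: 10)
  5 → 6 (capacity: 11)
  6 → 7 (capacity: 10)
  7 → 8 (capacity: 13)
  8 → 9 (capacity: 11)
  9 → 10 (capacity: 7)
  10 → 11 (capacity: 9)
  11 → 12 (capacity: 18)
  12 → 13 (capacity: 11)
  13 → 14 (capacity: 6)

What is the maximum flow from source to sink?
Maximum flow = 6

Max flow: 6

Flow assignment:
  0 → 1: 6/8
  1 → 2: 6/8
  2 → 3: 6/19
  3 → 4: 6/18
  4 → 12: 6/10
  12 → 13: 6/11
  13 → 14: 6/6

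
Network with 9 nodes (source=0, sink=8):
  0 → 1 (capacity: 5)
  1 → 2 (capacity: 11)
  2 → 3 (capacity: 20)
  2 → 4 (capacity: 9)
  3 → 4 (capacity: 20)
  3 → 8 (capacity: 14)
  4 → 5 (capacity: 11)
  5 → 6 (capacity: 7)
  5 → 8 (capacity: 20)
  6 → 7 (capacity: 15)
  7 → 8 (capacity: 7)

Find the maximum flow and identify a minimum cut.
Max flow = 5, Min cut edges: (0,1)

Maximum flow: 5
Minimum cut: (0,1)
Partition: S = [0], T = [1, 2, 3, 4, 5, 6, 7, 8]

Max-flow min-cut theorem verified: both equal 5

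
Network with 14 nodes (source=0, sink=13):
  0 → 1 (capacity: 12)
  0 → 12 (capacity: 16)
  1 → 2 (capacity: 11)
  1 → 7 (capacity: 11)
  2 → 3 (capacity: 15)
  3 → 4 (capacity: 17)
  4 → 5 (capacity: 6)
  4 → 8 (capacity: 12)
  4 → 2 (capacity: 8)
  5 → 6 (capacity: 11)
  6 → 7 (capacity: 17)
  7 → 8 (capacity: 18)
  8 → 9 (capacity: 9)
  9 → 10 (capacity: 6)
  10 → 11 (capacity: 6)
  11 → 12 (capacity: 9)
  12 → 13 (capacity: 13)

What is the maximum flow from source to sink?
Maximum flow = 13

Max flow: 13

Flow assignment:
  0 → 1: 6/12
  0 → 12: 7/16
  1 → 7: 6/11
  2 → 3: 1/15
  3 → 4: 1/17
  4 → 2: 1/8
  7 → 8: 6/18
  8 → 9: 6/9
  9 → 10: 6/6
  10 → 11: 6/6
  11 → 12: 6/9
  12 → 13: 13/13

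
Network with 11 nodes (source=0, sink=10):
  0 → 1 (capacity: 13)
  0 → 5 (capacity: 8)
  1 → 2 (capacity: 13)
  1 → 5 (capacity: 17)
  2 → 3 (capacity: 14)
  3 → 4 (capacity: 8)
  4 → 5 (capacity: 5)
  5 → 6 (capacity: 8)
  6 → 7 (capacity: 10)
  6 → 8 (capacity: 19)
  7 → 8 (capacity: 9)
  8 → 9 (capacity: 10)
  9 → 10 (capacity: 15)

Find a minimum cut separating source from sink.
Min cut value = 8, edges: (5,6)

Min cut value: 8
Partition: S = [0, 1, 2, 3, 4, 5], T = [6, 7, 8, 9, 10]
Cut edges: (5,6)

By max-flow min-cut theorem, max flow = min cut = 8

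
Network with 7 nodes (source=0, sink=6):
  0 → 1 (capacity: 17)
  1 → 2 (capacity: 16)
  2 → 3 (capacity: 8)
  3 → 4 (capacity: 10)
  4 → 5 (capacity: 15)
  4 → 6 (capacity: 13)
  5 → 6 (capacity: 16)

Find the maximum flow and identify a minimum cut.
Max flow = 8, Min cut edges: (2,3)

Maximum flow: 8
Minimum cut: (2,3)
Partition: S = [0, 1, 2], T = [3, 4, 5, 6]

Max-flow min-cut theorem verified: both equal 8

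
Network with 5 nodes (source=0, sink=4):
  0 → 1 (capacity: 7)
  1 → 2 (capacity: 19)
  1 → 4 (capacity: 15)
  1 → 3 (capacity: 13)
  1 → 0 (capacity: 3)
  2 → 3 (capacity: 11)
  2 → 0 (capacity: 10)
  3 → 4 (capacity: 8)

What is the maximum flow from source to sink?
Maximum flow = 7

Max flow: 7

Flow assignment:
  0 → 1: 7/7
  1 → 4: 7/15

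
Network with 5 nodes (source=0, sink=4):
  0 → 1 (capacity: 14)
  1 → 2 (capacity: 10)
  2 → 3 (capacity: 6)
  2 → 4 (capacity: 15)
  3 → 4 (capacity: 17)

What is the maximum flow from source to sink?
Maximum flow = 10

Max flow: 10

Flow assignment:
  0 → 1: 10/14
  1 → 2: 10/10
  2 → 4: 10/15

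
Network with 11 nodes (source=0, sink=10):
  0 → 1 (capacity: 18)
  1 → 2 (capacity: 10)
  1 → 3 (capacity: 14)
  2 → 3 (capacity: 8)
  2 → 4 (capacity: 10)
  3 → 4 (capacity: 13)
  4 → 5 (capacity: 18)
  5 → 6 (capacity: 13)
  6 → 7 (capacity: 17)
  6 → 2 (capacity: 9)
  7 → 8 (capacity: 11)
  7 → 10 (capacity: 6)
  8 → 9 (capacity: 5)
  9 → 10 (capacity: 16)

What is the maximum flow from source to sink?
Maximum flow = 11

Max flow: 11

Flow assignment:
  0 → 1: 11/18
  1 → 2: 3/10
  1 → 3: 8/14
  2 → 4: 5/10
  3 → 4: 8/13
  4 → 5: 13/18
  5 → 6: 13/13
  6 → 7: 11/17
  6 → 2: 2/9
  7 → 8: 5/11
  7 → 10: 6/6
  8 → 9: 5/5
  9 → 10: 5/16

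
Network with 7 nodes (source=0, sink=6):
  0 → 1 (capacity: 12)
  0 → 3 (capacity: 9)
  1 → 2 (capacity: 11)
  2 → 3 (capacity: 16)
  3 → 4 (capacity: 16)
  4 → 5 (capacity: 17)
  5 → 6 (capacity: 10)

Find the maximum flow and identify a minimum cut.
Max flow = 10, Min cut edges: (5,6)

Maximum flow: 10
Minimum cut: (5,6)
Partition: S = [0, 1, 2, 3, 4, 5], T = [6]

Max-flow min-cut theorem verified: both equal 10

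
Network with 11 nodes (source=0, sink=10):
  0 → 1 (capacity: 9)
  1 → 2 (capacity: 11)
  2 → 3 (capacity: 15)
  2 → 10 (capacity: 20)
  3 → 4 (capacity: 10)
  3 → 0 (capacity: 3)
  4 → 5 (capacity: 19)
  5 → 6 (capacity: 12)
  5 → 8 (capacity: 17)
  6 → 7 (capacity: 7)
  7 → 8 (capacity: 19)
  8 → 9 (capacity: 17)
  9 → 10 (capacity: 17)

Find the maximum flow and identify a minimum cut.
Max flow = 9, Min cut edges: (0,1)

Maximum flow: 9
Minimum cut: (0,1)
Partition: S = [0], T = [1, 2, 3, 4, 5, 6, 7, 8, 9, 10]

Max-flow min-cut theorem verified: both equal 9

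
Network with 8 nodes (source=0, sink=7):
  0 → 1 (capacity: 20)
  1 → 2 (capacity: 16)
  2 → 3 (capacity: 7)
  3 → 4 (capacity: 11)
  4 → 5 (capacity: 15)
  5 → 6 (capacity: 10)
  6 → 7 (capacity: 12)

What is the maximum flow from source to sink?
Maximum flow = 7

Max flow: 7

Flow assignment:
  0 → 1: 7/20
  1 → 2: 7/16
  2 → 3: 7/7
  3 → 4: 7/11
  4 → 5: 7/15
  5 → 6: 7/10
  6 → 7: 7/12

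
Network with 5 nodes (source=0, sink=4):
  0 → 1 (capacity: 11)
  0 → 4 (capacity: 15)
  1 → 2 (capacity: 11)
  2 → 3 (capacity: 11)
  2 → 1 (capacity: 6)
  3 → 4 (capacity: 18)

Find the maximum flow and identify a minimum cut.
Max flow = 26, Min cut edges: (0,4), (2,3)

Maximum flow: 26
Minimum cut: (0,4), (2,3)
Partition: S = [0, 1, 2], T = [3, 4]

Max-flow min-cut theorem verified: both equal 26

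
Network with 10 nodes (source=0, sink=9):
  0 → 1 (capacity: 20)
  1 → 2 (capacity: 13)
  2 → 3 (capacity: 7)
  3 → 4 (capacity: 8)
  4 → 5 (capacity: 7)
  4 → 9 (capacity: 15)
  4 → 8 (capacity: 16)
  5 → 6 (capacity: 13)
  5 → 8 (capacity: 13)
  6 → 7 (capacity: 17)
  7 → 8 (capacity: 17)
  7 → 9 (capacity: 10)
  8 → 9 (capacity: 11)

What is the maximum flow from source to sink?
Maximum flow = 7

Max flow: 7

Flow assignment:
  0 → 1: 7/20
  1 → 2: 7/13
  2 → 3: 7/7
  3 → 4: 7/8
  4 → 9: 7/15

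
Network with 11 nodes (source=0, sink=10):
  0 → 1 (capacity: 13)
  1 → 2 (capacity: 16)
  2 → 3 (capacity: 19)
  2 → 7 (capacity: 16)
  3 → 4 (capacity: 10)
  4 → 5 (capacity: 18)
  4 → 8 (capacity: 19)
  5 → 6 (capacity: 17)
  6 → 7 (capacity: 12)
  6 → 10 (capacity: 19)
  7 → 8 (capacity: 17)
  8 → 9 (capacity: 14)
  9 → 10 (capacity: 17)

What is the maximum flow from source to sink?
Maximum flow = 13

Max flow: 13

Flow assignment:
  0 → 1: 13/13
  1 → 2: 13/16
  2 → 7: 13/16
  7 → 8: 13/17
  8 → 9: 13/14
  9 → 10: 13/17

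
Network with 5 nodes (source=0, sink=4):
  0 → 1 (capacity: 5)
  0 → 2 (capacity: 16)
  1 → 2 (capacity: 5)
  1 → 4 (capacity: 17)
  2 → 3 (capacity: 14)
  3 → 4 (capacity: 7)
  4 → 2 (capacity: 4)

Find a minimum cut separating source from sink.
Min cut value = 12, edges: (0,1), (3,4)

Min cut value: 12
Partition: S = [0, 2, 3], T = [1, 4]
Cut edges: (0,1), (3,4)

By max-flow min-cut theorem, max flow = min cut = 12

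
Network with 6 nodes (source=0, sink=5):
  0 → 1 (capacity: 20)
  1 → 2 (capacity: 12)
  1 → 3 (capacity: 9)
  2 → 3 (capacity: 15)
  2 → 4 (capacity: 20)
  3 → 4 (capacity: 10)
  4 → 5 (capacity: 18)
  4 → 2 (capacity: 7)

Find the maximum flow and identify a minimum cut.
Max flow = 18, Min cut edges: (4,5)

Maximum flow: 18
Minimum cut: (4,5)
Partition: S = [0, 1, 2, 3, 4], T = [5]

Max-flow min-cut theorem verified: both equal 18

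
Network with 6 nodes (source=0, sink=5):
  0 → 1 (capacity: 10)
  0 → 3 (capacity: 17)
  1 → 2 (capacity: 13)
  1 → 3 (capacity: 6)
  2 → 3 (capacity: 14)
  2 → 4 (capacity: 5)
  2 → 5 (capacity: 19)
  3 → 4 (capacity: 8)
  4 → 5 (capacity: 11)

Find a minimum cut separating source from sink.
Min cut value = 18, edges: (0,1), (3,4)

Min cut value: 18
Partition: S = [0, 3], T = [1, 2, 4, 5]
Cut edges: (0,1), (3,4)

By max-flow min-cut theorem, max flow = min cut = 18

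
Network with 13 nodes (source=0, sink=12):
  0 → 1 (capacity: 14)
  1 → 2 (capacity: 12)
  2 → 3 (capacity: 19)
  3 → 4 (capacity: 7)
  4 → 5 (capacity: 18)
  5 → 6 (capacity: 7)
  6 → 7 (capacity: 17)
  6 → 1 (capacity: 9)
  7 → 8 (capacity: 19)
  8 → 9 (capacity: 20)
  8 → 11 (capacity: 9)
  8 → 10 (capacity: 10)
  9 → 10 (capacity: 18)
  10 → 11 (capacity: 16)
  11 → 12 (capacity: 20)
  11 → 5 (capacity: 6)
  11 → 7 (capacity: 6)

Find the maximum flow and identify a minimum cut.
Max flow = 7, Min cut edges: (5,6)

Maximum flow: 7
Minimum cut: (5,6)
Partition: S = [0, 1, 2, 3, 4, 5], T = [6, 7, 8, 9, 10, 11, 12]

Max-flow min-cut theorem verified: both equal 7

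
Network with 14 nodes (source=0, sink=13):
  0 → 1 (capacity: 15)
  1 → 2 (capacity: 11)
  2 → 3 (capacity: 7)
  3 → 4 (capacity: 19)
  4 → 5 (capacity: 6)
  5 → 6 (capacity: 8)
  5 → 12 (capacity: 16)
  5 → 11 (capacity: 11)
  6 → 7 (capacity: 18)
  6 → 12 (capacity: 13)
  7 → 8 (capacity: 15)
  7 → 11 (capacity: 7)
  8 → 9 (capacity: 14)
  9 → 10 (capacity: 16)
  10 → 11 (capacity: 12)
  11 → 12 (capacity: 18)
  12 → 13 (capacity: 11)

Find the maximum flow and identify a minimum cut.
Max flow = 6, Min cut edges: (4,5)

Maximum flow: 6
Minimum cut: (4,5)
Partition: S = [0, 1, 2, 3, 4], T = [5, 6, 7, 8, 9, 10, 11, 12, 13]

Max-flow min-cut theorem verified: both equal 6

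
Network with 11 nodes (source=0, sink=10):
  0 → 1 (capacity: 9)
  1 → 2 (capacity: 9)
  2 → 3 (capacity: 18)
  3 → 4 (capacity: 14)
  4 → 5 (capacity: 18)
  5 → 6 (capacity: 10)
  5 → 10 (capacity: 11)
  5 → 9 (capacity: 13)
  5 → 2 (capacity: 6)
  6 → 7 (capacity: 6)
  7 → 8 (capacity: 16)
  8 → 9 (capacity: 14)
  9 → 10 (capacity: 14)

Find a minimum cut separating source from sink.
Min cut value = 9, edges: (1,2)

Min cut value: 9
Partition: S = [0, 1], T = [2, 3, 4, 5, 6, 7, 8, 9, 10]
Cut edges: (1,2)

By max-flow min-cut theorem, max flow = min cut = 9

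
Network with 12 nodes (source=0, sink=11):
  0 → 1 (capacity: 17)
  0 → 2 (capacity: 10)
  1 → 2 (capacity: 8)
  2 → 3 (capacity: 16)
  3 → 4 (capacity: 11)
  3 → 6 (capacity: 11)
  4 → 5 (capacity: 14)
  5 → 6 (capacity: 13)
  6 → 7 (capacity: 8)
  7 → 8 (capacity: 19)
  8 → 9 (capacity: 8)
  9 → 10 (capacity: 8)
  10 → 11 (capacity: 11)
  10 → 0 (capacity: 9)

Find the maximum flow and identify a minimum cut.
Max flow = 8, Min cut edges: (9,10)

Maximum flow: 8
Minimum cut: (9,10)
Partition: S = [0, 1, 2, 3, 4, 5, 6, 7, 8, 9], T = [10, 11]

Max-flow min-cut theorem verified: both equal 8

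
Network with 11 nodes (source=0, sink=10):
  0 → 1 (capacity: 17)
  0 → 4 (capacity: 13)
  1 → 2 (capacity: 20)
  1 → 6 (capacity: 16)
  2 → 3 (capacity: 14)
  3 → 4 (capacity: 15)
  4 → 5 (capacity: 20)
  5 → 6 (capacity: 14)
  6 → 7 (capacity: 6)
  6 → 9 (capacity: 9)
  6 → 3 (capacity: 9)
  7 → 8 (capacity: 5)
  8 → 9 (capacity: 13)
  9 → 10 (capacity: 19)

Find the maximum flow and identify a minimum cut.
Max flow = 14, Min cut edges: (6,9), (7,8)

Maximum flow: 14
Minimum cut: (6,9), (7,8)
Partition: S = [0, 1, 2, 3, 4, 5, 6, 7], T = [8, 9, 10]

Max-flow min-cut theorem verified: both equal 14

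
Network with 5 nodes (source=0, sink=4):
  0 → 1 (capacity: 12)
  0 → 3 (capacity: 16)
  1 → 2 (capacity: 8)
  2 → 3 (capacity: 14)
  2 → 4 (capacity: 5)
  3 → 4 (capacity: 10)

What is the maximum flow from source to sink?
Maximum flow = 15

Max flow: 15

Flow assignment:
  0 → 1: 8/12
  0 → 3: 7/16
  1 → 2: 8/8
  2 → 3: 3/14
  2 → 4: 5/5
  3 → 4: 10/10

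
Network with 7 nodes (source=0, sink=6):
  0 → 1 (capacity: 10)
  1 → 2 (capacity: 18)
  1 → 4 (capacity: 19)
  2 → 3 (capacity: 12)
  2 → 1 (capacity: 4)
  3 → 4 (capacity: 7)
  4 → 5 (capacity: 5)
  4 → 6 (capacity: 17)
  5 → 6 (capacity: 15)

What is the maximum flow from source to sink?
Maximum flow = 10

Max flow: 10

Flow assignment:
  0 → 1: 10/10
  1 → 4: 10/19
  4 → 6: 10/17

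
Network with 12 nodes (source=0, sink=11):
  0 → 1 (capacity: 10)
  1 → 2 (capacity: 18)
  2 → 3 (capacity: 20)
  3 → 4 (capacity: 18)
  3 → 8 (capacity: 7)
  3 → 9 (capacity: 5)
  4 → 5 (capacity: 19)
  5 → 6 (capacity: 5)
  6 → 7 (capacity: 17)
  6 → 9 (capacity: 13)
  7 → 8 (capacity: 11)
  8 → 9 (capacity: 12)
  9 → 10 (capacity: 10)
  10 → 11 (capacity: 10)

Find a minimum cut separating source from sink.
Min cut value = 10, edges: (10,11)

Min cut value: 10
Partition: S = [0, 1, 2, 3, 4, 5, 6, 7, 8, 9, 10], T = [11]
Cut edges: (10,11)

By max-flow min-cut theorem, max flow = min cut = 10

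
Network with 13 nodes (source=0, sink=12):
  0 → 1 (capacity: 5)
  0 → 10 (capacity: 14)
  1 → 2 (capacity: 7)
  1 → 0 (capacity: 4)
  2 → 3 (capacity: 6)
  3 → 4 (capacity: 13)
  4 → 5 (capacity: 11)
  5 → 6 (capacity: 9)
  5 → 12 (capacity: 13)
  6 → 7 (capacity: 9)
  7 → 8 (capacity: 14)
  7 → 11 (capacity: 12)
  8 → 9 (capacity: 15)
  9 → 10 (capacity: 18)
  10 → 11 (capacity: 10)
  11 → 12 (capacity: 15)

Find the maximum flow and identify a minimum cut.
Max flow = 15, Min cut edges: (0,1), (10,11)

Maximum flow: 15
Minimum cut: (0,1), (10,11)
Partition: S = [0, 8, 9, 10], T = [1, 2, 3, 4, 5, 6, 7, 11, 12]

Max-flow min-cut theorem verified: both equal 15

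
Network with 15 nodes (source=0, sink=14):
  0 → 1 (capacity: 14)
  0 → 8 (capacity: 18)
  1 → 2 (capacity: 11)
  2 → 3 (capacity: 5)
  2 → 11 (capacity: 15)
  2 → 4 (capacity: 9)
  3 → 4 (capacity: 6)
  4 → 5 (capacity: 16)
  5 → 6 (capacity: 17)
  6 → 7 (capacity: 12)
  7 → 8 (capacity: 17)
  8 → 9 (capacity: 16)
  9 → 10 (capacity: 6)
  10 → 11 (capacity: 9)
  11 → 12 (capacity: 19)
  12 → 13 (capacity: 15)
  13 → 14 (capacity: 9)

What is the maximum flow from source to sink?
Maximum flow = 9

Max flow: 9

Flow assignment:
  0 → 1: 3/14
  0 → 8: 6/18
  1 → 2: 3/11
  2 → 11: 3/15
  8 → 9: 6/16
  9 → 10: 6/6
  10 → 11: 6/9
  11 → 12: 9/19
  12 → 13: 9/15
  13 → 14: 9/9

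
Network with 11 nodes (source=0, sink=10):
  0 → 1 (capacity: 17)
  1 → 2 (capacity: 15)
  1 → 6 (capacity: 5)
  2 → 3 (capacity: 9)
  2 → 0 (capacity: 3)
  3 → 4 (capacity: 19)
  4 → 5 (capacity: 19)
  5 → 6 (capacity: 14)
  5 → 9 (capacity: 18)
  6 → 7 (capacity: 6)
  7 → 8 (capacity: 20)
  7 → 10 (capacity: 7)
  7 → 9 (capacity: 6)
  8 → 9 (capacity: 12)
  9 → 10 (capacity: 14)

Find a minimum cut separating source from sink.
Min cut value = 14, edges: (1,6), (2,3)

Min cut value: 14
Partition: S = [0, 1, 2], T = [3, 4, 5, 6, 7, 8, 9, 10]
Cut edges: (1,6), (2,3)

By max-flow min-cut theorem, max flow = min cut = 14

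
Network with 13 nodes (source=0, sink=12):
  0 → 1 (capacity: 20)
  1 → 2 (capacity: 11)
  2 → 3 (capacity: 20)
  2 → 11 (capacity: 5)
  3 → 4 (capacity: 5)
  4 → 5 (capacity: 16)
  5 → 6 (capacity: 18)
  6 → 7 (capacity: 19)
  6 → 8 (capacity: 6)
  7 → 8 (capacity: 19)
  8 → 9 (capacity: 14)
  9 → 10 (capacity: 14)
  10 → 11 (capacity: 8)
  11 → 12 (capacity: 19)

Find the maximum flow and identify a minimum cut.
Max flow = 10, Min cut edges: (2,11), (3,4)

Maximum flow: 10
Minimum cut: (2,11), (3,4)
Partition: S = [0, 1, 2, 3], T = [4, 5, 6, 7, 8, 9, 10, 11, 12]

Max-flow min-cut theorem verified: both equal 10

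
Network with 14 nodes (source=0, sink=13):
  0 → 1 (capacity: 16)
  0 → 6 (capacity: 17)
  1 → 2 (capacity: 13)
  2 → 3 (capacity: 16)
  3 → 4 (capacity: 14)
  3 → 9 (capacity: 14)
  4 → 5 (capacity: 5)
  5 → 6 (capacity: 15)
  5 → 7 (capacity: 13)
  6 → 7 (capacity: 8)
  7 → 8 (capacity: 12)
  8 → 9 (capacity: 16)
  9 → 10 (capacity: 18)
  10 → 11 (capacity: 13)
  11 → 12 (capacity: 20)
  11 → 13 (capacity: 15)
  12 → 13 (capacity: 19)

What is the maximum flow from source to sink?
Maximum flow = 13

Max flow: 13

Flow assignment:
  0 → 1: 5/16
  0 → 6: 8/17
  1 → 2: 5/13
  2 → 3: 5/16
  3 → 9: 5/14
  6 → 7: 8/8
  7 → 8: 8/12
  8 → 9: 8/16
  9 → 10: 13/18
  10 → 11: 13/13
  11 → 13: 13/15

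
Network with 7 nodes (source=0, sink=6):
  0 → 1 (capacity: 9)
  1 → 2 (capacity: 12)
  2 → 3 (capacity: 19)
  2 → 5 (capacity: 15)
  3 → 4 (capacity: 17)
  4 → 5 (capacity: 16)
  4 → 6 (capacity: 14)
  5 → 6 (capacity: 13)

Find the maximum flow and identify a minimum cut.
Max flow = 9, Min cut edges: (0,1)

Maximum flow: 9
Minimum cut: (0,1)
Partition: S = [0], T = [1, 2, 3, 4, 5, 6]

Max-flow min-cut theorem verified: both equal 9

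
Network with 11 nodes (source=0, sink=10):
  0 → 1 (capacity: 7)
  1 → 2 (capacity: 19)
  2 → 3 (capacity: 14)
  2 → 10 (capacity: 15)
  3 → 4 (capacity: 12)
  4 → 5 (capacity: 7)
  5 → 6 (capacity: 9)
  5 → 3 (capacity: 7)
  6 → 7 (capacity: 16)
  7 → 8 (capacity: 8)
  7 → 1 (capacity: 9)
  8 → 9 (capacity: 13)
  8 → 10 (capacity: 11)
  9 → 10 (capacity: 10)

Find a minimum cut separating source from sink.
Min cut value = 7, edges: (0,1)

Min cut value: 7
Partition: S = [0], T = [1, 2, 3, 4, 5, 6, 7, 8, 9, 10]
Cut edges: (0,1)

By max-flow min-cut theorem, max flow = min cut = 7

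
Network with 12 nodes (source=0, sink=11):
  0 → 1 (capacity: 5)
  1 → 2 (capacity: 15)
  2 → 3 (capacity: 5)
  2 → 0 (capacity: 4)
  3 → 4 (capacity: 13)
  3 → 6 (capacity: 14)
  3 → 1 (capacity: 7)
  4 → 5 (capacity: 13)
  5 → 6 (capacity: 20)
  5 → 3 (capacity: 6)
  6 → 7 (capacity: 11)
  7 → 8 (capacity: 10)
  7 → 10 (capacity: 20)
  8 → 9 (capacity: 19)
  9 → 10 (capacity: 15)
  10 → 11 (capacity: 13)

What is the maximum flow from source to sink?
Maximum flow = 5

Max flow: 5

Flow assignment:
  0 → 1: 5/5
  1 → 2: 5/15
  2 → 3: 5/5
  3 → 6: 5/14
  6 → 7: 5/11
  7 → 10: 5/20
  10 → 11: 5/13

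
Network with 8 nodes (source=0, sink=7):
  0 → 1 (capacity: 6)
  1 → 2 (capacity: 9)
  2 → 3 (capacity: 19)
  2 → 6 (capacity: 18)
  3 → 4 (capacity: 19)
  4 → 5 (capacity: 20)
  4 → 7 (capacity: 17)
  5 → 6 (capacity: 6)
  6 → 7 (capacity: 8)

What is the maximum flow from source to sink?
Maximum flow = 6

Max flow: 6

Flow assignment:
  0 → 1: 6/6
  1 → 2: 6/9
  2 → 6: 6/18
  6 → 7: 6/8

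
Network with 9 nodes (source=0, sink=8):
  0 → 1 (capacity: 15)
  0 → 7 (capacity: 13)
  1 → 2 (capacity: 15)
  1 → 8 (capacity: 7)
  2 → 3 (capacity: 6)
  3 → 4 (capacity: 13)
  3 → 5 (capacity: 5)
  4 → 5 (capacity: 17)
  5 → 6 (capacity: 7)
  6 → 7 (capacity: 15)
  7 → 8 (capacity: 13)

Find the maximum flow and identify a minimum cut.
Max flow = 20, Min cut edges: (1,8), (7,8)

Maximum flow: 20
Minimum cut: (1,8), (7,8)
Partition: S = [0, 1, 2, 3, 4, 5, 6, 7], T = [8]

Max-flow min-cut theorem verified: both equal 20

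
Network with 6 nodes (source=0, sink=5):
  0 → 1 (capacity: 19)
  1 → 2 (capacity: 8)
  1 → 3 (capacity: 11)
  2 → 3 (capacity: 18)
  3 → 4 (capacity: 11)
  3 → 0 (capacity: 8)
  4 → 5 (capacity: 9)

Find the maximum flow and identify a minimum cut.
Max flow = 9, Min cut edges: (4,5)

Maximum flow: 9
Minimum cut: (4,5)
Partition: S = [0, 1, 2, 3, 4], T = [5]

Max-flow min-cut theorem verified: both equal 9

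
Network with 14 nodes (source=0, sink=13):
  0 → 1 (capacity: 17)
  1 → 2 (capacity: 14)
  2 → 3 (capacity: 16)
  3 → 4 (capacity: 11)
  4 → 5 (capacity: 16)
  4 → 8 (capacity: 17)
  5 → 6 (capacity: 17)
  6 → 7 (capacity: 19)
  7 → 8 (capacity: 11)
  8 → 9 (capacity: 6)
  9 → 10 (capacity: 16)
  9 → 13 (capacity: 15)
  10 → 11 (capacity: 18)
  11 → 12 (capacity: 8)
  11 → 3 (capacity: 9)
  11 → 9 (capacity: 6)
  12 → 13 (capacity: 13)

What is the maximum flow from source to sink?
Maximum flow = 6

Max flow: 6

Flow assignment:
  0 → 1: 6/17
  1 → 2: 6/14
  2 → 3: 6/16
  3 → 4: 6/11
  4 → 8: 6/17
  8 → 9: 6/6
  9 → 13: 6/15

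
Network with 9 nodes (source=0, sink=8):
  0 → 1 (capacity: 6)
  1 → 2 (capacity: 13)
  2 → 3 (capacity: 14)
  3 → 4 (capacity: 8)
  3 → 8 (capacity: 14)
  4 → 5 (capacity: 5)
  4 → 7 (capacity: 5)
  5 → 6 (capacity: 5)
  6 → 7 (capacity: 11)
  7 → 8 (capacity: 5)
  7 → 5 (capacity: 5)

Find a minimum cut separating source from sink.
Min cut value = 6, edges: (0,1)

Min cut value: 6
Partition: S = [0], T = [1, 2, 3, 4, 5, 6, 7, 8]
Cut edges: (0,1)

By max-flow min-cut theorem, max flow = min cut = 6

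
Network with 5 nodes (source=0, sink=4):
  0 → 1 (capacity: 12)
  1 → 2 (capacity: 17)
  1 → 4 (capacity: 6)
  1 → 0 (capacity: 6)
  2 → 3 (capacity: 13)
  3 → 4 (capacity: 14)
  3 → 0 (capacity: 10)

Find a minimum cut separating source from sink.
Min cut value = 12, edges: (0,1)

Min cut value: 12
Partition: S = [0], T = [1, 2, 3, 4]
Cut edges: (0,1)

By max-flow min-cut theorem, max flow = min cut = 12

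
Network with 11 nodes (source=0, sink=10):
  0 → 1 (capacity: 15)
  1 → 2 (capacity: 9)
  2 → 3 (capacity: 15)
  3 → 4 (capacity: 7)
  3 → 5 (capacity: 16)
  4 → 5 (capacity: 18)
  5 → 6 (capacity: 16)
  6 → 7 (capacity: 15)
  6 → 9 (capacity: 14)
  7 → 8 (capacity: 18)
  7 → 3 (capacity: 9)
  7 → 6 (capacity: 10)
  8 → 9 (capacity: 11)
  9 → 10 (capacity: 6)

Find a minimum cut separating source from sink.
Min cut value = 6, edges: (9,10)

Min cut value: 6
Partition: S = [0, 1, 2, 3, 4, 5, 6, 7, 8, 9], T = [10]
Cut edges: (9,10)

By max-flow min-cut theorem, max flow = min cut = 6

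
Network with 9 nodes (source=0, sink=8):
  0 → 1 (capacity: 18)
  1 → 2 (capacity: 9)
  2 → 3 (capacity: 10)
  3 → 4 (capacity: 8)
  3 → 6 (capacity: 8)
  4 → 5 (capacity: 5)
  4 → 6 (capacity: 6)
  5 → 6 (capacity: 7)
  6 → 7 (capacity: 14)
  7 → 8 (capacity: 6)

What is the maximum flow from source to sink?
Maximum flow = 6

Max flow: 6

Flow assignment:
  0 → 1: 6/18
  1 → 2: 6/9
  2 → 3: 6/10
  3 → 4: 1/8
  3 → 6: 5/8
  4 → 6: 1/6
  6 → 7: 6/14
  7 → 8: 6/6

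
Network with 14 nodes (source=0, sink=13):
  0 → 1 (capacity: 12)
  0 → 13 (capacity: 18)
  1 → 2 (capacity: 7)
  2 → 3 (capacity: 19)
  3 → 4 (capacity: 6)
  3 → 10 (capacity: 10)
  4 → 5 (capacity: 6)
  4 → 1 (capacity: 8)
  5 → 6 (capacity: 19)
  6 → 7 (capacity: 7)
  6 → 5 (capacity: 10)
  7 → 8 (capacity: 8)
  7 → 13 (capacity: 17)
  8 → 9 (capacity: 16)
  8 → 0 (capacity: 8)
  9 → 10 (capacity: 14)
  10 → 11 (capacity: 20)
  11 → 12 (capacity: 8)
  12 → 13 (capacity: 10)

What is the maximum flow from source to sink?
Maximum flow = 25

Max flow: 25

Flow assignment:
  0 → 1: 7/12
  0 → 13: 18/18
  1 → 2: 7/7
  2 → 3: 7/19
  3 → 10: 7/10
  10 → 11: 7/20
  11 → 12: 7/8
  12 → 13: 7/10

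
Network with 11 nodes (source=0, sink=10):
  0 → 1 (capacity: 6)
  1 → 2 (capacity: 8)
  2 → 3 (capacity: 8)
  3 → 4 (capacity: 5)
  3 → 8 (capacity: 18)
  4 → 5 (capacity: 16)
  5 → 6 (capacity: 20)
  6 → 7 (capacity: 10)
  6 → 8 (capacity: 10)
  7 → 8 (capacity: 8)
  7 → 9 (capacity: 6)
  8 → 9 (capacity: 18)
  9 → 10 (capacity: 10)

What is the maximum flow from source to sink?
Maximum flow = 6

Max flow: 6

Flow assignment:
  0 → 1: 6/6
  1 → 2: 6/8
  2 → 3: 6/8
  3 → 8: 6/18
  8 → 9: 6/18
  9 → 10: 6/10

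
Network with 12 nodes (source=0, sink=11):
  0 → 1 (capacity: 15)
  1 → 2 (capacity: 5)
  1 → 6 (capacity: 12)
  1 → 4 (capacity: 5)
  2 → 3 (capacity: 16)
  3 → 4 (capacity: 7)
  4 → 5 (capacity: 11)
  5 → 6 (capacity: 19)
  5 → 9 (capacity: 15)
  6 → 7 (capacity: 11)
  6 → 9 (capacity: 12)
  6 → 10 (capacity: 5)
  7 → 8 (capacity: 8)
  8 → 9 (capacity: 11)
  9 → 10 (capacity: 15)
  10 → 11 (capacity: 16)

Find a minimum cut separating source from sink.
Min cut value = 15, edges: (0,1)

Min cut value: 15
Partition: S = [0], T = [1, 2, 3, 4, 5, 6, 7, 8, 9, 10, 11]
Cut edges: (0,1)

By max-flow min-cut theorem, max flow = min cut = 15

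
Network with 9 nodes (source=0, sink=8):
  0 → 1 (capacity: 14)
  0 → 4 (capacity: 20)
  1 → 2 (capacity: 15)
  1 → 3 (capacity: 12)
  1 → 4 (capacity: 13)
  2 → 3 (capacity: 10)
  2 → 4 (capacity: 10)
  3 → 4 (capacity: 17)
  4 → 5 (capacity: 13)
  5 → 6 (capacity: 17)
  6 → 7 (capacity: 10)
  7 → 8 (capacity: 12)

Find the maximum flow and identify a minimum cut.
Max flow = 10, Min cut edges: (6,7)

Maximum flow: 10
Minimum cut: (6,7)
Partition: S = [0, 1, 2, 3, 4, 5, 6], T = [7, 8]

Max-flow min-cut theorem verified: both equal 10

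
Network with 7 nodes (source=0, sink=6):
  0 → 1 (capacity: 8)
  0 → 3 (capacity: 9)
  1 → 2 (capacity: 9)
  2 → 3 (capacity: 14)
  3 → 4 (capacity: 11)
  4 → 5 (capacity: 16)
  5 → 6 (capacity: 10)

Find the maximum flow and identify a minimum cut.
Max flow = 10, Min cut edges: (5,6)

Maximum flow: 10
Minimum cut: (5,6)
Partition: S = [0, 1, 2, 3, 4, 5], T = [6]

Max-flow min-cut theorem verified: both equal 10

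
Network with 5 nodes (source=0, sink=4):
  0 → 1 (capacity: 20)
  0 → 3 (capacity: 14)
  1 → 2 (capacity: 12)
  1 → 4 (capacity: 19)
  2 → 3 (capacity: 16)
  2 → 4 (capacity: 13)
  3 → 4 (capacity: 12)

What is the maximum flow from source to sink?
Maximum flow = 32

Max flow: 32

Flow assignment:
  0 → 1: 20/20
  0 → 3: 12/14
  1 → 2: 1/12
  1 → 4: 19/19
  2 → 4: 1/13
  3 → 4: 12/12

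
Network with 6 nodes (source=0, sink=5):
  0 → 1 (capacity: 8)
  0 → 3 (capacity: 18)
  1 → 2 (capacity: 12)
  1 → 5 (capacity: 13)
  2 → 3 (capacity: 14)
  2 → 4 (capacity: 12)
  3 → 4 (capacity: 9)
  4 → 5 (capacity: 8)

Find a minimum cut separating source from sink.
Min cut value = 16, edges: (0,1), (4,5)

Min cut value: 16
Partition: S = [0, 2, 3, 4], T = [1, 5]
Cut edges: (0,1), (4,5)

By max-flow min-cut theorem, max flow = min cut = 16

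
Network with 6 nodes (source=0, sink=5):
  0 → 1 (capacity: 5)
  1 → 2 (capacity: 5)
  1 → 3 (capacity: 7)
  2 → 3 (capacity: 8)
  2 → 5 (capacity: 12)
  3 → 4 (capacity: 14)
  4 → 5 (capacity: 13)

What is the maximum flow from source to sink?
Maximum flow = 5

Max flow: 5

Flow assignment:
  0 → 1: 5/5
  1 → 2: 5/5
  2 → 5: 5/12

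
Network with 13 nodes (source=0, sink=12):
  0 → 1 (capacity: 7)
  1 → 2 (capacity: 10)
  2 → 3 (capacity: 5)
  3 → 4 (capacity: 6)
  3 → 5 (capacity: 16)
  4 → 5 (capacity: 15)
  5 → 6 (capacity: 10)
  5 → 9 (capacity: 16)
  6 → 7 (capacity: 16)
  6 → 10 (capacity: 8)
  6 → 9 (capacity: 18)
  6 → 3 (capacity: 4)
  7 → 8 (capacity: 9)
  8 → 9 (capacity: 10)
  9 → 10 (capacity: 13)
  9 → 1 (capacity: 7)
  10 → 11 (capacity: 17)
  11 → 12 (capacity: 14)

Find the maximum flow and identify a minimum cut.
Max flow = 5, Min cut edges: (2,3)

Maximum flow: 5
Minimum cut: (2,3)
Partition: S = [0, 1, 2], T = [3, 4, 5, 6, 7, 8, 9, 10, 11, 12]

Max-flow min-cut theorem verified: both equal 5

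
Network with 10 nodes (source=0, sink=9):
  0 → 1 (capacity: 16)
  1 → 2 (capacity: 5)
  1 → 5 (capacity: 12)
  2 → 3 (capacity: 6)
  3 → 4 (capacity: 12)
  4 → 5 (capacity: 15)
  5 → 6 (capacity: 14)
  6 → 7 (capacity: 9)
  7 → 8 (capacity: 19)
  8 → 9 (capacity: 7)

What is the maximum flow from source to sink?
Maximum flow = 7

Max flow: 7

Flow assignment:
  0 → 1: 7/16
  1 → 2: 4/5
  1 → 5: 3/12
  2 → 3: 4/6
  3 → 4: 4/12
  4 → 5: 4/15
  5 → 6: 7/14
  6 → 7: 7/9
  7 → 8: 7/19
  8 → 9: 7/7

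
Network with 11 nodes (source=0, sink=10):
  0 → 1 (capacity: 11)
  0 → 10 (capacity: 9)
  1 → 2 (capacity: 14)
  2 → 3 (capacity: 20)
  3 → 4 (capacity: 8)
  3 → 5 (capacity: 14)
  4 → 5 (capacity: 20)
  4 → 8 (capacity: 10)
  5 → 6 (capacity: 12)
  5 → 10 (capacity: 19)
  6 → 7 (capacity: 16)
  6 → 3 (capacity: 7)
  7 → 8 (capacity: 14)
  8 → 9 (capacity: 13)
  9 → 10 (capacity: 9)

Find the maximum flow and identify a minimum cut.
Max flow = 20, Min cut edges: (0,1), (0,10)

Maximum flow: 20
Minimum cut: (0,1), (0,10)
Partition: S = [0], T = [1, 2, 3, 4, 5, 6, 7, 8, 9, 10]

Max-flow min-cut theorem verified: both equal 20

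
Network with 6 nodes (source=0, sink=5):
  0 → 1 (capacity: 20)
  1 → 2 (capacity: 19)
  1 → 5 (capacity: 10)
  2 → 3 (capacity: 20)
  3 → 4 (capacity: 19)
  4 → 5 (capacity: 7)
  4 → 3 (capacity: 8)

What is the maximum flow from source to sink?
Maximum flow = 17

Max flow: 17

Flow assignment:
  0 → 1: 17/20
  1 → 2: 7/19
  1 → 5: 10/10
  2 → 3: 7/20
  3 → 4: 7/19
  4 → 5: 7/7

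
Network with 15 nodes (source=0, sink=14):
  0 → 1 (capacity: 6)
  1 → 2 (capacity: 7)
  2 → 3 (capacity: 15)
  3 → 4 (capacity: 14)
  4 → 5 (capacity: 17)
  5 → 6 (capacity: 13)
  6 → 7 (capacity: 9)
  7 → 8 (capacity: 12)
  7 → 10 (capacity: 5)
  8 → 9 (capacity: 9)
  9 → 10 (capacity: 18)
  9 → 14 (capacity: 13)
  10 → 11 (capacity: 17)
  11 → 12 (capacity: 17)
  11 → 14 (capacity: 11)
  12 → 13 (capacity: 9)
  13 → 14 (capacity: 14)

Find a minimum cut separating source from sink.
Min cut value = 6, edges: (0,1)

Min cut value: 6
Partition: S = [0], T = [1, 2, 3, 4, 5, 6, 7, 8, 9, 10, 11, 12, 13, 14]
Cut edges: (0,1)

By max-flow min-cut theorem, max flow = min cut = 6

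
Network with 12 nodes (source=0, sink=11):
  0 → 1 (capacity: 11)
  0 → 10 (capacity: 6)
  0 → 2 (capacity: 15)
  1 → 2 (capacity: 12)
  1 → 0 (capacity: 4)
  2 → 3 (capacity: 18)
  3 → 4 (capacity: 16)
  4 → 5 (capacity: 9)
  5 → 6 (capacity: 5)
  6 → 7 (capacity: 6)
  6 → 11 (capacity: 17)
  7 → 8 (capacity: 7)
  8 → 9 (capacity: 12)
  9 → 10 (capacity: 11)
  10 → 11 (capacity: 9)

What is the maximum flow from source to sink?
Maximum flow = 11

Max flow: 11

Flow assignment:
  0 → 1: 3/11
  0 → 10: 6/6
  0 → 2: 2/15
  1 → 2: 3/12
  2 → 3: 5/18
  3 → 4: 5/16
  4 → 5: 5/9
  5 → 6: 5/5
  6 → 11: 5/17
  10 → 11: 6/9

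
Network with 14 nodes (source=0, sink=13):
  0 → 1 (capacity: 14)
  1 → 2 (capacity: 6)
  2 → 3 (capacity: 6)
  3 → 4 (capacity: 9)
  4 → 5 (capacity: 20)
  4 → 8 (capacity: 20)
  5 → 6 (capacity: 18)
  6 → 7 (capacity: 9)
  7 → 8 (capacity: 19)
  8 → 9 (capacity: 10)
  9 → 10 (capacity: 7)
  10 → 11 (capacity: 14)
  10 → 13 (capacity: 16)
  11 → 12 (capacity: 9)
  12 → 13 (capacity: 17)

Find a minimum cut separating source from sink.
Min cut value = 6, edges: (2,3)

Min cut value: 6
Partition: S = [0, 1, 2], T = [3, 4, 5, 6, 7, 8, 9, 10, 11, 12, 13]
Cut edges: (2,3)

By max-flow min-cut theorem, max flow = min cut = 6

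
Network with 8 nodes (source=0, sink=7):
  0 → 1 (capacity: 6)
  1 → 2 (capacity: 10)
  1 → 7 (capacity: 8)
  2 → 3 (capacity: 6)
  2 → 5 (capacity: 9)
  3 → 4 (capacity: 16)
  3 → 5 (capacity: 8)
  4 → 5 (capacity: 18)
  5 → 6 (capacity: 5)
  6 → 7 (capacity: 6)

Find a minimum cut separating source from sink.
Min cut value = 6, edges: (0,1)

Min cut value: 6
Partition: S = [0], T = [1, 2, 3, 4, 5, 6, 7]
Cut edges: (0,1)

By max-flow min-cut theorem, max flow = min cut = 6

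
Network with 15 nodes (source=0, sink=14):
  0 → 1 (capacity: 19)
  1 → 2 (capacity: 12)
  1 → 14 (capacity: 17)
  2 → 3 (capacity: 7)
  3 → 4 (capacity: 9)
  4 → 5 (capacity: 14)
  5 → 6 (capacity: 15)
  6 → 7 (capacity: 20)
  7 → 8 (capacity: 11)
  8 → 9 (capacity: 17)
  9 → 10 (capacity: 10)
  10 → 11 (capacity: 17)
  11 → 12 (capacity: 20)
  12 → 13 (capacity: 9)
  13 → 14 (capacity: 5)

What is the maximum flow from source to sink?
Maximum flow = 19

Max flow: 19

Flow assignment:
  0 → 1: 19/19
  1 → 2: 2/12
  1 → 14: 17/17
  2 → 3: 2/7
  3 → 4: 2/9
  4 → 5: 2/14
  5 → 6: 2/15
  6 → 7: 2/20
  7 → 8: 2/11
  8 → 9: 2/17
  9 → 10: 2/10
  10 → 11: 2/17
  11 → 12: 2/20
  12 → 13: 2/9
  13 → 14: 2/5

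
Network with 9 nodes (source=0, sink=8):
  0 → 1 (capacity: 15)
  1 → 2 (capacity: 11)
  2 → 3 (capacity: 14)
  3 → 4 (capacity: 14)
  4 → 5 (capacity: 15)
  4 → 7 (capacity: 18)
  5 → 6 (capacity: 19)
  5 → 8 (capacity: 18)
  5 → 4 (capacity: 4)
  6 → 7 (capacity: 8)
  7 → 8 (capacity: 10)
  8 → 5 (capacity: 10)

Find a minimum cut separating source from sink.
Min cut value = 11, edges: (1,2)

Min cut value: 11
Partition: S = [0, 1], T = [2, 3, 4, 5, 6, 7, 8]
Cut edges: (1,2)

By max-flow min-cut theorem, max flow = min cut = 11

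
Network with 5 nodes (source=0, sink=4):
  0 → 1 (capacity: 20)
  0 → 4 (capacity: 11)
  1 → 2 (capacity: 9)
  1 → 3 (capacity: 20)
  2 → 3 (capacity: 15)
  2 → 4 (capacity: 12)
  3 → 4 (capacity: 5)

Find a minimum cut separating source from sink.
Min cut value = 25, edges: (0,4), (1,2), (3,4)

Min cut value: 25
Partition: S = [0, 1, 3], T = [2, 4]
Cut edges: (0,4), (1,2), (3,4)

By max-flow min-cut theorem, max flow = min cut = 25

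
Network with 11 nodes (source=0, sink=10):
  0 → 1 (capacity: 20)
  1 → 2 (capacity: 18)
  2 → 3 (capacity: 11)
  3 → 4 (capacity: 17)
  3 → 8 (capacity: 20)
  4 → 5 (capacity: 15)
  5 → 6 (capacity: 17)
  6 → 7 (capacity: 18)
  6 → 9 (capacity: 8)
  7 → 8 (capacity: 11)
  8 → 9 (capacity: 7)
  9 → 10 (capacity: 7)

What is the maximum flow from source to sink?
Maximum flow = 7

Max flow: 7

Flow assignment:
  0 → 1: 7/20
  1 → 2: 7/18
  2 → 3: 7/11
  3 → 4: 4/17
  3 → 8: 3/20
  4 → 5: 4/15
  5 → 6: 4/17
  6 → 9: 4/8
  8 → 9: 3/7
  9 → 10: 7/7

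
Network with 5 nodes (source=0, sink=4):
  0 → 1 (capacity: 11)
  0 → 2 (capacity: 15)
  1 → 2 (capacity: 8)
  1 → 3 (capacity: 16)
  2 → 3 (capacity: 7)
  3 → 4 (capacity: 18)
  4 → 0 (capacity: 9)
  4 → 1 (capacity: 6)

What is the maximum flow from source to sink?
Maximum flow = 18

Max flow: 18

Flow assignment:
  0 → 1: 11/11
  0 → 2: 7/15
  1 → 3: 11/16
  2 → 3: 7/7
  3 → 4: 18/18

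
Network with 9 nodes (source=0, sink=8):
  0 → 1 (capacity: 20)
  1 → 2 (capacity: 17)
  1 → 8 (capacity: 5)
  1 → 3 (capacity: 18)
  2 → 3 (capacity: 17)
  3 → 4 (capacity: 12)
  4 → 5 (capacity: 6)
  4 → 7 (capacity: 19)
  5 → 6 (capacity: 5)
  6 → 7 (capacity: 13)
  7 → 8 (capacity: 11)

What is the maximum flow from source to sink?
Maximum flow = 16

Max flow: 16

Flow assignment:
  0 → 1: 16/20
  1 → 8: 5/5
  1 → 3: 11/18
  3 → 4: 11/12
  4 → 7: 11/19
  7 → 8: 11/11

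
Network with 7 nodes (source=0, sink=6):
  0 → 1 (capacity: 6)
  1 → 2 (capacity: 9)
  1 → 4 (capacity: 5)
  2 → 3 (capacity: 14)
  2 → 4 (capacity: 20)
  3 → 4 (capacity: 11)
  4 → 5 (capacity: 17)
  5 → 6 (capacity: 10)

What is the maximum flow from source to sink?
Maximum flow = 6

Max flow: 6

Flow assignment:
  0 → 1: 6/6
  1 → 2: 1/9
  1 → 4: 5/5
  2 → 4: 1/20
  4 → 5: 6/17
  5 → 6: 6/10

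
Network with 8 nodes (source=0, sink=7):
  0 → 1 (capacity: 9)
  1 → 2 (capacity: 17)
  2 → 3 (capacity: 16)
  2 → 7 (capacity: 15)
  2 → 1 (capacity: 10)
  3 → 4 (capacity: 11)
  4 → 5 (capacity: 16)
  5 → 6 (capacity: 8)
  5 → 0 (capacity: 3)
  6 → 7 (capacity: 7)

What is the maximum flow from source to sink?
Maximum flow = 9

Max flow: 9

Flow assignment:
  0 → 1: 9/9
  1 → 2: 9/17
  2 → 7: 9/15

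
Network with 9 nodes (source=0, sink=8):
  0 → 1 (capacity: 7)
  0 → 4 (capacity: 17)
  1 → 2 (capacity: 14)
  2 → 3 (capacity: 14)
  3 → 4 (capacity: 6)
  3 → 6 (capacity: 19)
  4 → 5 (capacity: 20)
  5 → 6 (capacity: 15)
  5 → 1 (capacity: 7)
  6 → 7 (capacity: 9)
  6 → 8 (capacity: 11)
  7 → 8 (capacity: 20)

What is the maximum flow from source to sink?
Maximum flow = 20

Max flow: 20

Flow assignment:
  0 → 1: 3/7
  0 → 4: 17/17
  1 → 2: 5/14
  2 → 3: 5/14
  3 → 6: 5/19
  4 → 5: 17/20
  5 → 6: 15/15
  5 → 1: 2/7
  6 → 7: 9/9
  6 → 8: 11/11
  7 → 8: 9/20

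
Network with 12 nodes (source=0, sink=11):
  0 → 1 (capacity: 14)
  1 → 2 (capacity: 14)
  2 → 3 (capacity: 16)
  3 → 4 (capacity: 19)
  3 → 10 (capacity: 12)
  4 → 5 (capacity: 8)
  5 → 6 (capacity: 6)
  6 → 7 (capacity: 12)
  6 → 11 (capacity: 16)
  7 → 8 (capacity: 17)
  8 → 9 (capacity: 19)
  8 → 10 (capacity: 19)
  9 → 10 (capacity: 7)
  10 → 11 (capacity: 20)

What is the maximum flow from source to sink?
Maximum flow = 14

Max flow: 14

Flow assignment:
  0 → 1: 14/14
  1 → 2: 14/14
  2 → 3: 14/16
  3 → 4: 2/19
  3 → 10: 12/12
  4 → 5: 2/8
  5 → 6: 2/6
  6 → 11: 2/16
  10 → 11: 12/20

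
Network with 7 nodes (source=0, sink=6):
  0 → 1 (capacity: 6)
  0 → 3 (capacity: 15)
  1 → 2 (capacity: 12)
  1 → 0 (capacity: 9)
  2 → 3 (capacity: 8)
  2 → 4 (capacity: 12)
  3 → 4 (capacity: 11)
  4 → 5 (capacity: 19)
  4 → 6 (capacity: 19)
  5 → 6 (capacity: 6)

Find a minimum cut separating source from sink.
Min cut value = 17, edges: (0,1), (3,4)

Min cut value: 17
Partition: S = [0, 3], T = [1, 2, 4, 5, 6]
Cut edges: (0,1), (3,4)

By max-flow min-cut theorem, max flow = min cut = 17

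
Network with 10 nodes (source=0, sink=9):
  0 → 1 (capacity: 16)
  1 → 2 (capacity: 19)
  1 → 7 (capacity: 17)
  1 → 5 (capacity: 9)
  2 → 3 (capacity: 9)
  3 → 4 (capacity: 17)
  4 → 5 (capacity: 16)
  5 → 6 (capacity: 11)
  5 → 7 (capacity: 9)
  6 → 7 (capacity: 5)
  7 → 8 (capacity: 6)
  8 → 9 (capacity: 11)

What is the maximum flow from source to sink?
Maximum flow = 6

Max flow: 6

Flow assignment:
  0 → 1: 6/16
  1 → 7: 6/17
  7 → 8: 6/6
  8 → 9: 6/11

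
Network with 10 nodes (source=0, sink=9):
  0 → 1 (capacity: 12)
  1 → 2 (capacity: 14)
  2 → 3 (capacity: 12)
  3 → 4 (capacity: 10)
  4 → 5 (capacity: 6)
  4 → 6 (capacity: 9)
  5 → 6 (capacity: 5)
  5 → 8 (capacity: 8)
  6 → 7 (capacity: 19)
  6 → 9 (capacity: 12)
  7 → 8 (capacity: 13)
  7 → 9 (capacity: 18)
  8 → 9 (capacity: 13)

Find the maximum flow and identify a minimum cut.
Max flow = 10, Min cut edges: (3,4)

Maximum flow: 10
Minimum cut: (3,4)
Partition: S = [0, 1, 2, 3], T = [4, 5, 6, 7, 8, 9]

Max-flow min-cut theorem verified: both equal 10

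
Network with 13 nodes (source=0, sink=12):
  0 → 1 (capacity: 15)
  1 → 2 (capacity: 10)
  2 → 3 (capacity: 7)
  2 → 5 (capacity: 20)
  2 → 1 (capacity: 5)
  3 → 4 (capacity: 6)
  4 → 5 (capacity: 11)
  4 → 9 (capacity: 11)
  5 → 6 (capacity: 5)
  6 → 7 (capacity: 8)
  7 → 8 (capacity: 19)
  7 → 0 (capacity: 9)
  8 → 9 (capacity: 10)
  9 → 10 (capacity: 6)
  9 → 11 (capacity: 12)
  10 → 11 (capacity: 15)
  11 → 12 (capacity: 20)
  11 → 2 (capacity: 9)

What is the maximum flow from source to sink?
Maximum flow = 10

Max flow: 10

Flow assignment:
  0 → 1: 10/15
  1 → 2: 10/10
  2 → 3: 6/7
  2 → 5: 4/20
  3 → 4: 6/6
  4 → 9: 6/11
  5 → 6: 4/5
  6 → 7: 4/8
  7 → 8: 4/19
  8 → 9: 4/10
  9 → 11: 10/12
  11 → 12: 10/20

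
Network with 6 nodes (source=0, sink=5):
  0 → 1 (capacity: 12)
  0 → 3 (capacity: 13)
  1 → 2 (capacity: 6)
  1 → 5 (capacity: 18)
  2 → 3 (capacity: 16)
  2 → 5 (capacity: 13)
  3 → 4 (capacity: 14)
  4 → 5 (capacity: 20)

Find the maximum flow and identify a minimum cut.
Max flow = 25, Min cut edges: (0,1), (0,3)

Maximum flow: 25
Minimum cut: (0,1), (0,3)
Partition: S = [0], T = [1, 2, 3, 4, 5]

Max-flow min-cut theorem verified: both equal 25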